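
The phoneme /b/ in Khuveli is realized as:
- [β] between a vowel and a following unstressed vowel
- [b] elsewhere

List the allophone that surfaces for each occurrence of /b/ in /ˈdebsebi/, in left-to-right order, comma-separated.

Occurrence 1 (position 3): no conditioning environment matches → elsewhere allophone [b].
Occurrence 2 (position 6): between a vowel and a following unstressed vowel → [β].

[b], [β]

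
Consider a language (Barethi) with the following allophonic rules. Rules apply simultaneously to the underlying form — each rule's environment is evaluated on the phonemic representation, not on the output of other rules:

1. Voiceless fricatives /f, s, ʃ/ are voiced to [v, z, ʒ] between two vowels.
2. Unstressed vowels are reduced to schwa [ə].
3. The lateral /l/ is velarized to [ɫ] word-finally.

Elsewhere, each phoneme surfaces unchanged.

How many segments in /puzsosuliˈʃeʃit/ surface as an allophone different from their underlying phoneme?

Segments that undergo a rule: /u/ → [ə] (rule 2); /o/ → [ə] (rule 2); /s/ → [z] (rule 1); /u/ → [ə] (rule 2); /i/ → [ə] (rule 2); /ʃ/ → [ʒ] (rule 1); /ʃ/ → [ʒ] (rule 1); /i/ → [ə] (rule 2).
All other segments surface unchanged.

8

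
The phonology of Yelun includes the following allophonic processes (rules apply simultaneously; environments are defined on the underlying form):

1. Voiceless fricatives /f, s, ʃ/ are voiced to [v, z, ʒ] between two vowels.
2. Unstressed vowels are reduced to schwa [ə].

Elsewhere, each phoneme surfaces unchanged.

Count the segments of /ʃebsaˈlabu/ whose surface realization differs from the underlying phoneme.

3

Segments that undergo a rule: /e/ → [ə] (rule 2); /a/ → [ə] (rule 2); /u/ → [ə] (rule 2).
All other segments surface unchanged.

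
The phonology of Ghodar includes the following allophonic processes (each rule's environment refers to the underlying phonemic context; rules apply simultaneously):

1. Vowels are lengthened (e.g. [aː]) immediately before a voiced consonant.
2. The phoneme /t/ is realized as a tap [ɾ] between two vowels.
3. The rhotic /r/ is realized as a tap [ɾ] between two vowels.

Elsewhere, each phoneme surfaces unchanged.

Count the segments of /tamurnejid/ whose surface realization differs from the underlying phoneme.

Segments that undergo a rule: /a/ → [aː] (rule 1); /u/ → [uː] (rule 1); /e/ → [eː] (rule 1); /i/ → [iː] (rule 1).
All other segments surface unchanged.

4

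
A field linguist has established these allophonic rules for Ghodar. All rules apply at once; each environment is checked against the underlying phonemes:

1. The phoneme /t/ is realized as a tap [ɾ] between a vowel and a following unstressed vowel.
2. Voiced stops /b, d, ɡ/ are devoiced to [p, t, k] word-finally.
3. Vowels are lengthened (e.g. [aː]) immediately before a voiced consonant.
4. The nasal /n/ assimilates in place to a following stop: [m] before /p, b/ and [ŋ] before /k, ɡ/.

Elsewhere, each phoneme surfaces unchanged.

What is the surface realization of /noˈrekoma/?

/n/ (word-initial) is in the target of rule 4 but the environment (before a labial or velar stop) is not met → [n].
Rule 3 applies to /o/ (between /n/ and /r/: before a voiced consonant) → [oː].
/r/ stays [r].
/e/ — between /r/ and /k/; rule 3 does not apply here → [e].
/k/ — not in any rule's target class → [k].
/o/ (between /k/ and /m/): before a voiced consonant, so rule 3 applies → [oː].
/m/ (between /o/ and /a/) is unaffected → [m].
/a/ (word-final): rule 3 targets it, but not before a voiced consonant → unchanged [a].

[noːˈrekoːma]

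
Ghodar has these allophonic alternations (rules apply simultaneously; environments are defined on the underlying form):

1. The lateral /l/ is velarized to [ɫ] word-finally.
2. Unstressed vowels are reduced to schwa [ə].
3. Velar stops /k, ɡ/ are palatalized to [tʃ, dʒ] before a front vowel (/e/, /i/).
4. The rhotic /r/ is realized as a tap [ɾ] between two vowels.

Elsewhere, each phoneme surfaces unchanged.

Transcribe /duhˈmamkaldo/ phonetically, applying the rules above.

/d/ (word-initial) is unaffected → [d].
Rule 2 applies to /u/ (between /d/ and /h/: in an unstressed syllable) → [ə].
/h/ (between /u/ and /m/): no rule targets it → [h].
/m/ (between /h/ and /a/) is unaffected → [m].
/a/ (between /m/ and /m/): rule 2 targets it, but not in an unstressed syllable → unchanged [a].
/m/ — not in any rule's target class → [m].
/k/ (between /m/ and /a/) fails the environment for rule 3, so it stays [k].
Rule 2 applies to /a/ (between /k/ and /l/: in an unstressed syllable) → [ə].
/l/ (between /a/ and /d/): rule 1 targets it, but not word-finally → unchanged [l].
/d/ (between /l/ and /o/): no rule targets it → [d].
/o/ — word-final, in an unstressed syllable — surfaces as [ə] (rule 2).

[dəhˈmamkəldə]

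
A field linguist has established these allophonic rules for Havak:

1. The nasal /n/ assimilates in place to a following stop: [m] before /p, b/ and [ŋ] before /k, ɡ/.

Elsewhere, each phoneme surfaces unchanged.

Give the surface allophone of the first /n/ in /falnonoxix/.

[n]

/n/ (between /l/ and /o/): rule 1 targets it, but not before a labial or velar stop → unchanged [n].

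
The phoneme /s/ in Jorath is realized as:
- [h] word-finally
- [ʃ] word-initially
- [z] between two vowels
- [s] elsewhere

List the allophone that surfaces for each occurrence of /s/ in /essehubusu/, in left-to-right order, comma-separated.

Occurrence 1 (position 2): no conditioning environment matches → elsewhere allophone [s].
Occurrence 2 (position 3): no conditioning environment matches → elsewhere allophone [s].
Occurrence 3 (position 9): between two vowels → [z].

[s], [s], [z]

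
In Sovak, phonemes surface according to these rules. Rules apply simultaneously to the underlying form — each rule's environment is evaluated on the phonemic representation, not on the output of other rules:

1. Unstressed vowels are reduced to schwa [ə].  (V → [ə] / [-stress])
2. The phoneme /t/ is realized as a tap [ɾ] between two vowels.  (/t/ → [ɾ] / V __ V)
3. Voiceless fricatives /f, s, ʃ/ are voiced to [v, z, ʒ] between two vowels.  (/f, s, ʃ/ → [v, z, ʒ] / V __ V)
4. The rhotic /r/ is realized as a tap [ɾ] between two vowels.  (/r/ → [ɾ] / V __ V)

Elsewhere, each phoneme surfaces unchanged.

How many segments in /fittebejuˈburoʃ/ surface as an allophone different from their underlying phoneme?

Segments that undergo a rule: /i/ → [ə] (rule 1); /e/ → [ə] (rule 1); /e/ → [ə] (rule 1); /u/ → [ə] (rule 1); /r/ → [ɾ] (rule 4); /o/ → [ə] (rule 1).
All other segments surface unchanged.

6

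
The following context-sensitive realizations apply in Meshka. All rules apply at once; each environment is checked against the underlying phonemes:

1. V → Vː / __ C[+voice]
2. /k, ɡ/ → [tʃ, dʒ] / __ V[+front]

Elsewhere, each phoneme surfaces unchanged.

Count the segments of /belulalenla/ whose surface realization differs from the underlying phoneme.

Segments that undergo a rule: /e/ → [eː] (rule 1); /u/ → [uː] (rule 1); /a/ → [aː] (rule 1); /e/ → [eː] (rule 1).
All other segments surface unchanged.

4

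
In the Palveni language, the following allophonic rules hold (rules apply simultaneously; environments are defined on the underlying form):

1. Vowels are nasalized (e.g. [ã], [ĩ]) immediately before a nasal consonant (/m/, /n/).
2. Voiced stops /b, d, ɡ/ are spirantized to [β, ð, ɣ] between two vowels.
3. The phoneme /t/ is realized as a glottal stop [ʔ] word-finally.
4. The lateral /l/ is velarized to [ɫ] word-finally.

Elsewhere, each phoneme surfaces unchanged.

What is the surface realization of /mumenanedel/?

[mũmẽnãneðeɫ]

/m/ (word-initial) is unaffected → [m].
/u/ (between /m/ and /m/) occurs before a nasal consonant → [ũ] by rule 1.
/m/ (between /u/ and /e/): no rule targets it → [m].
/e/ (between /m/ and /n/): before a nasal consonant, so rule 1 applies → [ẽ].
/n/ (between /e/ and /a/): no rule targets it → [n].
/a/ — between /n/ and /n/, before a nasal consonant — surfaces as [ã] (rule 1).
/n/ — not in any rule's target class → [n].
/e/ (between /n/ and /d/) fails the environment for rule 1, so it stays [e].
/d/ — between /e/ and /e/, between two vowels — surfaces as [ð] (rule 2).
/e/ (between /d/ and /l/) fails the environment for rule 1, so it stays [e].
/l/ — word-final, word-finally — surfaces as [ɫ] (rule 4).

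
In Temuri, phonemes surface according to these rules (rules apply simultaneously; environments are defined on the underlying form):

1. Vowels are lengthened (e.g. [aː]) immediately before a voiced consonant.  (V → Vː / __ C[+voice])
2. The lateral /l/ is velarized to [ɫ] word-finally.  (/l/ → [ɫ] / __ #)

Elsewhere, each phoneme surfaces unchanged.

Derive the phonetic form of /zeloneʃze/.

/e/ — between /z/ and /l/, before a voiced consonant — surfaces as [eː] (rule 1).
/l/ — between /e/ and /o/; rule 2 does not apply here → [l].
/o/ (between /l/ and /n/): before a voiced consonant, so rule 1 applies → [oː].
/e/ — between /n/ and /ʃ/; rule 1 does not apply here → [e].
/e/ (word-final): rule 1 targets it, but not before a voiced consonant → unchanged [e].

[zeːloːneʃze]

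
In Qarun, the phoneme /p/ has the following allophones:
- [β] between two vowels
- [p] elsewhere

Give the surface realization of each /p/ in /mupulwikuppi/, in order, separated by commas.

Occurrence 1 (position 3): between two vowels → [β].
Occurrence 2 (position 10): no conditioning environment matches → elsewhere allophone [p].
Occurrence 3 (position 11): no conditioning environment matches → elsewhere allophone [p].

[β], [p], [p]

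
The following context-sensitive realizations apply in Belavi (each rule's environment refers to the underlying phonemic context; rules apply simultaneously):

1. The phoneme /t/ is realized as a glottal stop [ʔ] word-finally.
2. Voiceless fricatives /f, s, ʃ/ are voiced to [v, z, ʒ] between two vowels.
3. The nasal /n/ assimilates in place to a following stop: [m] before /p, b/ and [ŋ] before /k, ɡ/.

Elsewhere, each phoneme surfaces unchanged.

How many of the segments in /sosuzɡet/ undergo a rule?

2

Segments that undergo a rule: /s/ → [z] (rule 2); /t/ → [ʔ] (rule 1).
All other segments surface unchanged.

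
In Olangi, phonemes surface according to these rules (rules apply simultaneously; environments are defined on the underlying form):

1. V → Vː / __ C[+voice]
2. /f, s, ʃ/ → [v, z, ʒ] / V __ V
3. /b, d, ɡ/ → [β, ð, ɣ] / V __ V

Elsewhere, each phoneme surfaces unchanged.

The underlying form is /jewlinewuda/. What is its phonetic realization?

/j/ (word-initial) is unaffected → [j].
/e/ (between /j/ and /w/): before a voiced consonant, so rule 1 applies → [eː].
/w/ (between /e/ and /l/): no rule targets it → [w].
/l/ (between /w/ and /i/) is unaffected → [l].
/i/ — between /l/ and /n/, before a voiced consonant — surfaces as [iː] (rule 1).
/n/ stays [n].
/e/ — between /n/ and /w/, before a voiced consonant — surfaces as [eː] (rule 1).
/w/ (between /e/ and /u/): no rule targets it → [w].
/u/ (between /w/ and /d/) occurs before a voiced consonant → [uː] by rule 1.
/d/ meets the environment for rule 3 (between two vowels) → [ð].
/a/ (word-final) is in the target of rule 1 but the environment (before a voiced consonant) is not met → [a].

[jeːwliːneːwuːða]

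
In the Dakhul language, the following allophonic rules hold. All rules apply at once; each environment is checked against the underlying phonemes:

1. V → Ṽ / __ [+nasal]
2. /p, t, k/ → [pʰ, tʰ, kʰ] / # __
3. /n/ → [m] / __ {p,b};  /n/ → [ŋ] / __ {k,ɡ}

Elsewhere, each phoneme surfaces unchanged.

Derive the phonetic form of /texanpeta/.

Rule 2 applies to /t/ (word-initial: word-initially) → [tʰ].
/e/ — between /t/ and /x/; rule 1 does not apply here → [e].
/x/ stays [x].
Rule 1 applies to /a/ (between /x/ and /n/: before a nasal consonant) → [ã].
/n/ (between /a/ and /p/): before a labial or velar stop, so rule 3 applies → [m].
/p/ (between /n/ and /e/) is in the target of rule 2 but the environment (word-initially) is not met → [p].
/e/ (between /p/ and /t/): rule 1 targets it, but not before a nasal consonant → unchanged [e].
/t/ — between /e/ and /a/; rule 2 does not apply here → [t].
/a/ (word-final) is in the target of rule 1 but the environment (before a nasal consonant) is not met → [a].

[tʰexãmpeta]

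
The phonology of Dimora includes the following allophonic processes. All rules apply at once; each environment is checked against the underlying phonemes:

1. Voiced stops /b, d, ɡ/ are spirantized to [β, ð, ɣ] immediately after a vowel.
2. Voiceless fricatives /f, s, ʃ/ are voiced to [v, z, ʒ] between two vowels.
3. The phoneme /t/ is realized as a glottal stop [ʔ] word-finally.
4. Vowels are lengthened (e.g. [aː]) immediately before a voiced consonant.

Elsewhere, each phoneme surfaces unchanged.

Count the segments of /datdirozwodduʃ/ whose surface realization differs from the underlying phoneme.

Segments that undergo a rule: /i/ → [iː] (rule 4); /o/ → [oː] (rule 4); /o/ → [oː] (rule 4); /d/ → [ð] (rule 1).
All other segments surface unchanged.

4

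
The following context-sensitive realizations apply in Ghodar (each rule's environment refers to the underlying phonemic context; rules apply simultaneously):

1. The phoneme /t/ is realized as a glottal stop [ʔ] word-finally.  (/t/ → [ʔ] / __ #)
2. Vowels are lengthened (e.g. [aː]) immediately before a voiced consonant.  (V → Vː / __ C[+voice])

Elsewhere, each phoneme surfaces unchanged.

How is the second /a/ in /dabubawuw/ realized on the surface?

/a/ (between /b/ and /w/) occurs before a voiced consonant → [aː] by rule 2.

[aː]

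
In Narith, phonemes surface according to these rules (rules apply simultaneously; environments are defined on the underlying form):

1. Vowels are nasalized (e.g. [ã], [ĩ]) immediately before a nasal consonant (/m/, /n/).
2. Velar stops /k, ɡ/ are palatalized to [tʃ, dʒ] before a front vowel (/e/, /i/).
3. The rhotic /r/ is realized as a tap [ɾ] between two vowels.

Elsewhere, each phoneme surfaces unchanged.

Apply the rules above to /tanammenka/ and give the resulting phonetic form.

/a/ meets the environment for rule 1 (before a nasal consonant) → [ã].
/a/ (between /n/ and /m/) occurs before a nasal consonant → [ã] by rule 1.
/e/ (between /m/ and /n/) occurs before a nasal consonant → [ẽ] by rule 1.
/k/ — between /n/ and /a/; rule 2 does not apply here → [k].
/a/ (word-final) fails the environment for rule 1, so it stays [a].

[tãnãmmẽnka]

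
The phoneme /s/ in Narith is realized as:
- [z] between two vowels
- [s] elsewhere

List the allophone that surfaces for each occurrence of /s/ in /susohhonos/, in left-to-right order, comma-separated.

[s], [z], [s]

Occurrence 1 (position 1): no conditioning environment matches → elsewhere allophone [s].
Occurrence 2 (position 3): between two vowels → [z].
Occurrence 3 (position 10): no conditioning environment matches → elsewhere allophone [s].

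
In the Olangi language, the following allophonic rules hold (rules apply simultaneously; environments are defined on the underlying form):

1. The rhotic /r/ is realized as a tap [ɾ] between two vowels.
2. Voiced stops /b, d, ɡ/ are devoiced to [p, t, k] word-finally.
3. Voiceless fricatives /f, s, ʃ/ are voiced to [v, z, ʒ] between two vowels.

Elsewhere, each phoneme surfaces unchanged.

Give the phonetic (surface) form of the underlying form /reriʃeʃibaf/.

/r/ (word-initial) fails the environment for rule 1, so it stays [r].
/e/ (between /r/ and /r/) is unaffected → [e].
/r/ meets the environment for rule 1 (between two vowels) → [ɾ].
/i/ stays [i].
Rule 3 applies to /ʃ/ (between /i/ and /e/: between two vowels) → [ʒ].
/e/ stays [e].
/ʃ/ — between /e/ and /i/, between two vowels — surfaces as [ʒ] (rule 3).
/i/ (between /ʃ/ and /b/): no rule targets it → [i].
/b/ (between /i/ and /a/): rule 2 targets it, but not word-finally → unchanged [b].
/a/ stays [a].
/f/ (word-final) fails the environment for rule 3, so it stays [f].

[reɾiʒeʒibaf]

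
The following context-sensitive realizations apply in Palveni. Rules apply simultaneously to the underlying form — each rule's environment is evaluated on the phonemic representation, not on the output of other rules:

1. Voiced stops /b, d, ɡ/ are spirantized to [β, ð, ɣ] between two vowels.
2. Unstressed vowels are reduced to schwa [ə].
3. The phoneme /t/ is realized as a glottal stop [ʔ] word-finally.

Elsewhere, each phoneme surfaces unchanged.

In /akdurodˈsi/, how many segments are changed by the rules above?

Segments that undergo a rule: /a/ → [ə] (rule 2); /u/ → [ə] (rule 2); /o/ → [ə] (rule 2).
All other segments surface unchanged.

3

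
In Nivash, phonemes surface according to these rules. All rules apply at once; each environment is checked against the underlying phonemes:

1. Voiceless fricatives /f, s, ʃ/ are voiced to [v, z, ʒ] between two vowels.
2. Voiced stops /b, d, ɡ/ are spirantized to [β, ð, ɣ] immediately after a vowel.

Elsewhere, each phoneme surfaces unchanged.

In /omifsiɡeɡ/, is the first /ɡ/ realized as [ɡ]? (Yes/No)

/ɡ/ (between /i/ and /e/): immediately after a vowel, so rule 2 applies → [ɣ].
The actual realization is [ɣ], not [ɡ].

No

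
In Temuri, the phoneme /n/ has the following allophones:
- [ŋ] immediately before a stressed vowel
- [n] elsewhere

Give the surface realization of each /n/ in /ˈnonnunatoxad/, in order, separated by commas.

Occurrence 1 (position 1): immediately before a stressed vowel → [ŋ].
Occurrence 2 (position 3): no conditioning environment matches → elsewhere allophone [n].
Occurrence 3 (position 4): no conditioning environment matches → elsewhere allophone [n].
Occurrence 4 (position 6): no conditioning environment matches → elsewhere allophone [n].

[ŋ], [n], [n], [n]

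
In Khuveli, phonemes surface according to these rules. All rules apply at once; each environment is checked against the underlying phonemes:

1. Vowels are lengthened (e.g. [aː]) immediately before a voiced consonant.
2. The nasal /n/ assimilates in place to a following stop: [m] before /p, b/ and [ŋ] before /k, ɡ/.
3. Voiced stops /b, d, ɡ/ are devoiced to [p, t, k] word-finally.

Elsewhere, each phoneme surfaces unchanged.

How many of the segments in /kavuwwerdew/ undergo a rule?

Segments that undergo a rule: /a/ → [aː] (rule 1); /u/ → [uː] (rule 1); /e/ → [eː] (rule 1); /e/ → [eː] (rule 1).
All other segments surface unchanged.

4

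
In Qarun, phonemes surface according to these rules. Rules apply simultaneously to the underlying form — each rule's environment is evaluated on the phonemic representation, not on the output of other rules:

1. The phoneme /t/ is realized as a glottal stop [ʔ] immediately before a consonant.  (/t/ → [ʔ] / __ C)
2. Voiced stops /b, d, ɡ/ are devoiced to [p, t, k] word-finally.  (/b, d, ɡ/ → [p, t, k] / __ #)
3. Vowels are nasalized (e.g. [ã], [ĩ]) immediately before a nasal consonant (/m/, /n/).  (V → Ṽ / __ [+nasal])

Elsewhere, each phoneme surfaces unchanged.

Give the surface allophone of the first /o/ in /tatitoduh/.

/o/ (between /t/ and /d/): rule 3 targets it, but not before a nasal consonant → unchanged [o].

[o]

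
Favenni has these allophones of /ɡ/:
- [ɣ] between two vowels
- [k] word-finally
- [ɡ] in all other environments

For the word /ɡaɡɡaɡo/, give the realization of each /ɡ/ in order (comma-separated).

[ɡ], [ɡ], [ɡ], [ɣ]

Occurrence 1 (position 1): no conditioning environment matches → elsewhere allophone [ɡ].
Occurrence 2 (position 3): no conditioning environment matches → elsewhere allophone [ɡ].
Occurrence 3 (position 4): no conditioning environment matches → elsewhere allophone [ɡ].
Occurrence 4 (position 6): between two vowels → [ɣ].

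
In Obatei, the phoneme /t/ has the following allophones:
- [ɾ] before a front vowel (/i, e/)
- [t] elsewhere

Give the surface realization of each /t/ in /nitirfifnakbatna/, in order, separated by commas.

Occurrence 1 (position 3): before a front vowel (/i, e/) → [ɾ].
Occurrence 2 (position 14): no conditioning environment matches → elsewhere allophone [t].

[ɾ], [t]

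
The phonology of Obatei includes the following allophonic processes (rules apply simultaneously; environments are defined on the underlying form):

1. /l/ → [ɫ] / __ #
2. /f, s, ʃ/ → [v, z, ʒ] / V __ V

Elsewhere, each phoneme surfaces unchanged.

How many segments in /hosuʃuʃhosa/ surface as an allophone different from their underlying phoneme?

3

Segments that undergo a rule: /s/ → [z] (rule 2); /ʃ/ → [ʒ] (rule 2); /s/ → [z] (rule 2).
All other segments surface unchanged.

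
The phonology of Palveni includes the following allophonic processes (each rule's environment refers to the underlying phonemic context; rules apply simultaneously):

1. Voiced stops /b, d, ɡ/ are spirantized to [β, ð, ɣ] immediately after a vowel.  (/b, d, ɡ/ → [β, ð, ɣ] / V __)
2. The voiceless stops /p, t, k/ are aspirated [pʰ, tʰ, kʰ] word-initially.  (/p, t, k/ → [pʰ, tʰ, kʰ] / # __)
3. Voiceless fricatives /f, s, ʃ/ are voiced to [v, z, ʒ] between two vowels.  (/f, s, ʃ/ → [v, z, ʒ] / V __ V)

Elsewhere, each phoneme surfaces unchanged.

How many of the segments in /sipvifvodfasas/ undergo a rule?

2

Segments that undergo a rule: /d/ → [ð] (rule 1); /s/ → [z] (rule 3).
All other segments surface unchanged.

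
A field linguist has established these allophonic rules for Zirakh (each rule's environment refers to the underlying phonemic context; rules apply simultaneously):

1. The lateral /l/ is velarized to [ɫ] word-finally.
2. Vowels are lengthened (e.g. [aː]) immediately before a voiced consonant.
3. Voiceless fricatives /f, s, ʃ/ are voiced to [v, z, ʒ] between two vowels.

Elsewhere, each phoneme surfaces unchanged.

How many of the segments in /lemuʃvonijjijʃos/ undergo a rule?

4

Segments that undergo a rule: /e/ → [eː] (rule 2); /o/ → [oː] (rule 2); /i/ → [iː] (rule 2); /i/ → [iː] (rule 2).
All other segments surface unchanged.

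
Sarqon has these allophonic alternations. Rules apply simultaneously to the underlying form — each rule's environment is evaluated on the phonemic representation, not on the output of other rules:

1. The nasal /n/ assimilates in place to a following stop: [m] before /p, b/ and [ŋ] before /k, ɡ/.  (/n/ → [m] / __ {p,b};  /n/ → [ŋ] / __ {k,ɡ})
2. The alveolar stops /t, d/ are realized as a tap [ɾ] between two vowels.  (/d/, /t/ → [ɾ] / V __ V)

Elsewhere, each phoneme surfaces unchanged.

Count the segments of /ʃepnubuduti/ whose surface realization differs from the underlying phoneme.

Segments that undergo a rule: /d/ → [ɾ] (rule 2); /t/ → [ɾ] (rule 2).
All other segments surface unchanged.

2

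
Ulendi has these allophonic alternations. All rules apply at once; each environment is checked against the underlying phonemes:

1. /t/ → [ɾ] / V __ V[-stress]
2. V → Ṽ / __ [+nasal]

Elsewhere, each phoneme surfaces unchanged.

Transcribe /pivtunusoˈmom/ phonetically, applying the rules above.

/p/ — not in any rule's target class → [p].
/i/ (between /p/ and /v/): rule 2 targets it, but not before a nasal consonant → unchanged [i].
/v/ (between /i/ and /t/): no rule targets it → [v].
/t/ (between /v/ and /u/) is in the target of rule 1 but the environment (between a vowel and a following unstressed vowel) is not met → [t].
/u/ (between /t/ and /n/): before a nasal consonant, so rule 2 applies → [ũ].
/n/ (between /u/ and /u/): no rule targets it → [n].
/u/ (between /n/ and /s/): rule 2 targets it, but not before a nasal consonant → unchanged [u].
/s/ stays [s].
/o/ (between /s/ and /m/): before a nasal consonant, so rule 2 applies → [õ].
/m/ (between /o/ and /o/): no rule targets it → [m].
Rule 2 applies to /o/ (between /m/ and /m/: before a nasal consonant) → [õ].
/m/ stays [m].

[pivtũnusõˈmõm]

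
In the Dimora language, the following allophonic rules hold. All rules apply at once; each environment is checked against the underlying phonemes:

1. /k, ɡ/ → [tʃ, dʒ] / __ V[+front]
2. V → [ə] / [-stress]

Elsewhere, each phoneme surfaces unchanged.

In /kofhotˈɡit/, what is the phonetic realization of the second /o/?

/o/ (between /h/ and /t/) occurs in an unstressed syllable → [ə] by rule 2.

[ə]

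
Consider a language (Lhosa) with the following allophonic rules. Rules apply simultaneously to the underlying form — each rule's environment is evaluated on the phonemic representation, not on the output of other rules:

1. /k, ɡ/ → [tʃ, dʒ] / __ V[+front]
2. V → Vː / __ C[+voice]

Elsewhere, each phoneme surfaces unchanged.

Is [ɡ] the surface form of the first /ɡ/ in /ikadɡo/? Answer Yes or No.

Yes

/ɡ/ — between /d/ and /o/; rule 1 does not apply here → [ɡ].
The actual realization is [ɡ], which matches [ɡ].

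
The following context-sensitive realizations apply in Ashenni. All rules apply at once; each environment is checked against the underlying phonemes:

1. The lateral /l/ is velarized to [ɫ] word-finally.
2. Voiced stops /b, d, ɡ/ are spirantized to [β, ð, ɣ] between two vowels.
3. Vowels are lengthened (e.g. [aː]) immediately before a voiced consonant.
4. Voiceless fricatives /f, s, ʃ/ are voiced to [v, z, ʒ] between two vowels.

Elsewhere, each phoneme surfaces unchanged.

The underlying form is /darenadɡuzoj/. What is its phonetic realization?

[daːreːnaːdɡuːzoːj]

/d/ (word-initial) fails the environment for rule 2, so it stays [d].
/a/ (between /d/ and /r/): before a voiced consonant, so rule 3 applies → [aː].
/r/ (between /a/ and /e/): no rule targets it → [r].
/e/ meets the environment for rule 3 (before a voiced consonant) → [eː].
/n/ (between /e/ and /a/) is unaffected → [n].
Rule 3 applies to /a/ (between /n/ and /d/: before a voiced consonant) → [aː].
/d/ (between /a/ and /ɡ/) is in the target of rule 2 but the environment (between two vowels) is not met → [d].
/ɡ/ (between /d/ and /u/) is in the target of rule 2 but the environment (between two vowels) is not met → [ɡ].
/u/ (between /ɡ/ and /z/): before a voiced consonant, so rule 3 applies → [uː].
/z/ (between /u/ and /o/) is unaffected → [z].
/o/ — between /z/ and /j/, before a voiced consonant — surfaces as [oː] (rule 3).
/j/ stays [j].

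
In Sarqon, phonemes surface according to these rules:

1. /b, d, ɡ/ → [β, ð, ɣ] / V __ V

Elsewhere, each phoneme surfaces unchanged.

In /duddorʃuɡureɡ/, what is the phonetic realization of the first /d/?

/d/ (word-initial) is in the target of rule 1 but the environment (between two vowels) is not met → [d].

[d]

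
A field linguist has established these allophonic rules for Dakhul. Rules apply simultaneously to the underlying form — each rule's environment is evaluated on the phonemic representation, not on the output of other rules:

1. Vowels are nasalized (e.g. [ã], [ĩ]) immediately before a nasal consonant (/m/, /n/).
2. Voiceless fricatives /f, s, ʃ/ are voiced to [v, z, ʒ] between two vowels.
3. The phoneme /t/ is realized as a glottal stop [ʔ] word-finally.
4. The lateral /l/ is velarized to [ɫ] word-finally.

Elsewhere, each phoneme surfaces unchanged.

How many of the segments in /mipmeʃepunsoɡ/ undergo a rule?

2

Segments that undergo a rule: /ʃ/ → [ʒ] (rule 2); /u/ → [ũ] (rule 1).
All other segments surface unchanged.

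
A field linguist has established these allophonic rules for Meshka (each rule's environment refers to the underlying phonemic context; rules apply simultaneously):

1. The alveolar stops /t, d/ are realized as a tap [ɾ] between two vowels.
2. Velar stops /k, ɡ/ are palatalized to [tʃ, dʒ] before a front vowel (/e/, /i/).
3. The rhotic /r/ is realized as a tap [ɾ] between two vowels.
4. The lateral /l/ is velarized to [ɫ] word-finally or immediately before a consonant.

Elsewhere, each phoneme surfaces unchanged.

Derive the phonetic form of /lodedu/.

/l/ (word-initial) fails the environment for rule 4, so it stays [l].
/o/ (between /l/ and /d/): no rule targets it → [o].
/d/ meets the environment for rule 1 (between two vowels) → [ɾ].
/e/ stays [e].
/d/ meets the environment for rule 1 (between two vowels) → [ɾ].
/u/ (word-final): no rule targets it → [u].

[loɾeɾu]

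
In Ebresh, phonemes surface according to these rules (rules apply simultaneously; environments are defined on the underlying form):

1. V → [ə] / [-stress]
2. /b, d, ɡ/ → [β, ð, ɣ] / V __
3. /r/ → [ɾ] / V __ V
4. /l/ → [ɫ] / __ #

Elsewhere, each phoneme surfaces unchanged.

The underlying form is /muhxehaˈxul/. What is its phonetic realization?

/m/ (word-initial): no rule targets it → [m].
/u/ (between /m/ and /h/) occurs in an unstressed syllable → [ə] by rule 1.
/h/ — not in any rule's target class → [h].
/x/ — not in any rule's target class → [x].
/e/ (between /x/ and /h/) occurs in an unstressed syllable → [ə] by rule 1.
/h/ stays [h].
/a/ meets the environment for rule 1 (in an unstressed syllable) → [ə].
/x/ (between /a/ and /u/) is unaffected → [x].
/u/ (between /x/ and /l/): rule 1 targets it, but not in an unstressed syllable → unchanged [u].
/l/ (word-final): word-finally, so rule 4 applies → [ɫ].

[məhxəhəˈxuɫ]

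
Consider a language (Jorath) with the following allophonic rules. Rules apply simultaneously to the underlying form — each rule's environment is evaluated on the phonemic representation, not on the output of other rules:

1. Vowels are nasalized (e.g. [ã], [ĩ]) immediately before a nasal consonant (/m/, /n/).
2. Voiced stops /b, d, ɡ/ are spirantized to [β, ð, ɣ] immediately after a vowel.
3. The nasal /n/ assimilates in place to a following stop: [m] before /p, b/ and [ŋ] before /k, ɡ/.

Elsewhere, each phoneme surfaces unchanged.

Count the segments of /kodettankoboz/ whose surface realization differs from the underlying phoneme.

Segments that undergo a rule: /d/ → [ð] (rule 2); /a/ → [ã] (rule 1); /n/ → [ŋ] (rule 3); /b/ → [β] (rule 2).
All other segments surface unchanged.

4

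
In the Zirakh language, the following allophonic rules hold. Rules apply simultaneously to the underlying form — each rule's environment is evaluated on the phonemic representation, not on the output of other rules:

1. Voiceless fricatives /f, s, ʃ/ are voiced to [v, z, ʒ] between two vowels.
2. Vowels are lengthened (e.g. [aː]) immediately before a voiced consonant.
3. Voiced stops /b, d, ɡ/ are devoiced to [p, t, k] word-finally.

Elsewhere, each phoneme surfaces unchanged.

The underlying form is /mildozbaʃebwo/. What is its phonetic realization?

/m/ (word-initial): no rule targets it → [m].
/i/ meets the environment for rule 2 (before a voiced consonant) → [iː].
/l/ — not in any rule's target class → [l].
/d/ — between /l/ and /o/; rule 3 does not apply here → [d].
/o/ (between /d/ and /z/): before a voiced consonant, so rule 2 applies → [oː].
/z/ (between /o/ and /b/): no rule targets it → [z].
/b/ — between /z/ and /a/; rule 3 does not apply here → [b].
/a/ (between /b/ and /ʃ/) fails the environment for rule 2, so it stays [a].
/ʃ/ (between /a/ and /e/): between two vowels, so rule 1 applies → [ʒ].
/e/ (between /ʃ/ and /b/): before a voiced consonant, so rule 2 applies → [eː].
/b/ — between /e/ and /w/; rule 3 does not apply here → [b].
/w/ (between /b/ and /o/): no rule targets it → [w].
/o/ — word-final; rule 2 does not apply here → [o].

[miːldoːzbaʒeːbwo]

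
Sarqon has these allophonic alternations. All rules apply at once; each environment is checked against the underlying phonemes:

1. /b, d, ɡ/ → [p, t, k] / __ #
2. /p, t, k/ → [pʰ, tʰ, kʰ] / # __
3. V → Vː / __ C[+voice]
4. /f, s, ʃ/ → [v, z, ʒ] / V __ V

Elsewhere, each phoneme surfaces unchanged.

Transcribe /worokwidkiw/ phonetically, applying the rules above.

[woːrokwiːdkiːw]

/o/ — between /w/ and /r/, before a voiced consonant — surfaces as [oː] (rule 3).
/o/ (between /r/ and /k/): rule 3 targets it, but not before a voiced consonant → unchanged [o].
/k/ (between /o/ and /w/): rule 2 targets it, but not word-initially → unchanged [k].
/i/ (between /w/ and /d/): before a voiced consonant, so rule 3 applies → [iː].
/d/ (between /i/ and /k/): rule 1 targets it, but not word-finally → unchanged [d].
/k/ — between /d/ and /i/; rule 2 does not apply here → [k].
/i/ meets the environment for rule 3 (before a voiced consonant) → [iː].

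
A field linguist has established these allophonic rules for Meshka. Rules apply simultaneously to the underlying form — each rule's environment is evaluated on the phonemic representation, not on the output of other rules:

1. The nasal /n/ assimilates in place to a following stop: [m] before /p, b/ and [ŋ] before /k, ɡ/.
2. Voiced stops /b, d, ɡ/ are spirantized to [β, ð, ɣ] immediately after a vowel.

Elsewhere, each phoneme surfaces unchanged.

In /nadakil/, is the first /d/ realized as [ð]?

/d/ — between /a/ and /a/, immediately after a vowel — surfaces as [ð] (rule 2).
The actual realization is [ð], which matches [ð].

Yes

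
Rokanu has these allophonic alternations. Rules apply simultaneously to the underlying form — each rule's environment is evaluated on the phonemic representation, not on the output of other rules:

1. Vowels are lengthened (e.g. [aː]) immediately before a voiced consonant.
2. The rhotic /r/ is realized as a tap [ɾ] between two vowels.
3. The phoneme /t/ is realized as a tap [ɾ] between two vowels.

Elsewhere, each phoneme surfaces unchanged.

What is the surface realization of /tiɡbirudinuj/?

[tiːɡbiːɾuːdiːnuːj]

/t/ (word-initial) fails the environment for rule 3, so it stays [t].
/i/ — between /t/ and /ɡ/, before a voiced consonant — surfaces as [iː] (rule 1).
/ɡ/ stays [ɡ].
/b/ — not in any rule's target class → [b].
/i/ (between /b/ and /r/) occurs before a voiced consonant → [iː] by rule 1.
Rule 2 applies to /r/ (between /i/ and /u/: between two vowels) → [ɾ].
/u/ — between /r/ and /d/, before a voiced consonant — surfaces as [uː] (rule 1).
/d/ stays [d].
/i/ — between /d/ and /n/, before a voiced consonant — surfaces as [iː] (rule 1).
/n/ (between /i/ and /u/) is unaffected → [n].
/u/ (between /n/ and /j/): before a voiced consonant, so rule 1 applies → [uː].
/j/ stays [j].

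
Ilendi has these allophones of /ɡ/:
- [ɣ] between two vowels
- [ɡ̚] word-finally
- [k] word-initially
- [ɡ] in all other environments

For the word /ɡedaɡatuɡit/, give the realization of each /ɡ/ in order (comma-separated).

[k], [ɣ], [ɣ]

Occurrence 1 (position 1): word-initially → [k].
Occurrence 2 (position 5): between two vowels → [ɣ].
Occurrence 3 (position 9): between two vowels → [ɣ].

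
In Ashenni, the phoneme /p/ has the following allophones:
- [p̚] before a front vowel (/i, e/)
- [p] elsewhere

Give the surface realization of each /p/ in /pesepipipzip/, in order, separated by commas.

[p̚], [p̚], [p̚], [p], [p]

Occurrence 1 (position 1): before a front vowel (/i, e/) → [p̚].
Occurrence 2 (position 5): before a front vowel (/i, e/) → [p̚].
Occurrence 3 (position 7): before a front vowel (/i, e/) → [p̚].
Occurrence 4 (position 9): no conditioning environment matches → elsewhere allophone [p].
Occurrence 5 (position 12): no conditioning environment matches → elsewhere allophone [p].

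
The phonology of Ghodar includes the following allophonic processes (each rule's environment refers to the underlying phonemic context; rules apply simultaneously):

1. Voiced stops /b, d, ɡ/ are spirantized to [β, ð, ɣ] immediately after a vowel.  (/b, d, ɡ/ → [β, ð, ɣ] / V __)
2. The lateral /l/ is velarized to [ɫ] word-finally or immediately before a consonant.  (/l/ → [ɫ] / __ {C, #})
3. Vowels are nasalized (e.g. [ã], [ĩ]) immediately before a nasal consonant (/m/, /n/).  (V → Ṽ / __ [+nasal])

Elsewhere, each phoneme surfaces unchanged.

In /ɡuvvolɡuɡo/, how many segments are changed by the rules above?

2

Segments that undergo a rule: /l/ → [ɫ] (rule 2); /ɡ/ → [ɣ] (rule 1).
All other segments surface unchanged.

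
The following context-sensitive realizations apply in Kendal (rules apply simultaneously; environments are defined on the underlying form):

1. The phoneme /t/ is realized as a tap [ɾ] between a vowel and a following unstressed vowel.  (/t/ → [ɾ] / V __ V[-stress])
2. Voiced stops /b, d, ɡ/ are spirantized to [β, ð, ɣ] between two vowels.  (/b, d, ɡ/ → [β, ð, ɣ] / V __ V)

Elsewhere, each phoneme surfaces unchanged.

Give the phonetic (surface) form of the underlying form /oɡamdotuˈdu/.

/ɡ/ — between /o/ and /a/, between two vowels — surfaces as [ɣ] (rule 2).
/d/ — between /m/ and /o/; rule 2 does not apply here → [d].
/t/ (between /o/ and /u/): between a vowel and a following unstressed vowel, so rule 1 applies → [ɾ].
/d/ — between /u/ and /u/, between two vowels — surfaces as [ð] (rule 2).

[oɣamdoɾuˈðu]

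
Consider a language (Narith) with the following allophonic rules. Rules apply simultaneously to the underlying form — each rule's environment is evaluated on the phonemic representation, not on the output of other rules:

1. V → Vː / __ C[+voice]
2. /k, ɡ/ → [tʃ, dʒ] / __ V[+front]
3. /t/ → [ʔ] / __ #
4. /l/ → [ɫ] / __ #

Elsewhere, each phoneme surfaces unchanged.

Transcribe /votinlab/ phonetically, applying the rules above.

[votiːnlaːb]

/v/ stays [v].
/o/ (between /v/ and /t/) fails the environment for rule 1, so it stays [o].
/t/ — between /o/ and /i/; rule 3 does not apply here → [t].
/i/ — between /t/ and /n/, before a voiced consonant — surfaces as [iː] (rule 1).
/n/ — not in any rule's target class → [n].
/l/ (between /n/ and /a/): rule 4 targets it, but not word-finally → unchanged [l].
/a/ (between /l/ and /b/) occurs before a voiced consonant → [aː] by rule 1.
/b/ (word-final): no rule targets it → [b].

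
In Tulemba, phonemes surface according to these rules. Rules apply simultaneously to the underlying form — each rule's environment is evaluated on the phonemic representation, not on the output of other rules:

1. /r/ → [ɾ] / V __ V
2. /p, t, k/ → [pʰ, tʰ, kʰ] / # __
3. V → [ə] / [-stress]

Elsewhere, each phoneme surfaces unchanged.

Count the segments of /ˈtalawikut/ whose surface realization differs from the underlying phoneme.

Segments that undergo a rule: /t/ → [tʰ] (rule 2); /a/ → [ə] (rule 3); /i/ → [ə] (rule 3); /u/ → [ə] (rule 3).
All other segments surface unchanged.

4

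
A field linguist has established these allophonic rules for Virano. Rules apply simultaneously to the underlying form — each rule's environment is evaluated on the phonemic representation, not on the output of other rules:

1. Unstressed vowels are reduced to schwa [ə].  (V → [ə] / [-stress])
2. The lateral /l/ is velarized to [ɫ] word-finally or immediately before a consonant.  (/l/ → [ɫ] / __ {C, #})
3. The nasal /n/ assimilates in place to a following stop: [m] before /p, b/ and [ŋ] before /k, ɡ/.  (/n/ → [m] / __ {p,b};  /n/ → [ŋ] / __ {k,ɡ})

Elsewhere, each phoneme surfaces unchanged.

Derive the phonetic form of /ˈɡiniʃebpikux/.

[ˈɡinəʃəbpəkəx]

/i/ (between /ɡ/ and /n/) fails the environment for rule 1, so it stays [i].
/n/ (between /i/ and /i/) is in the target of rule 3 but the environment (before a labial or velar stop) is not met → [n].
/i/ (between /n/ and /ʃ/): in an unstressed syllable, so rule 1 applies → [ə].
/e/ (between /ʃ/ and /b/): in an unstressed syllable, so rule 1 applies → [ə].
Rule 1 applies to /i/ (between /p/ and /k/: in an unstressed syllable) → [ə].
/u/ (between /k/ and /x/): in an unstressed syllable, so rule 1 applies → [ə].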